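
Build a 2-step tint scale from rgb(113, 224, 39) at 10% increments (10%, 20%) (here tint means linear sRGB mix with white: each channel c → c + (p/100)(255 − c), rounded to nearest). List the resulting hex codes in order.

#7FE33D, #8DE652

10%: (113 + 14.2 = 127.2→127, 224 + 3.1 = 227.1→227, 39 + 21.6 = 60.6→61) → #7FE33D
20%: (113 + 28.4 = 141.4→141, 224 + 6.2 = 230.2→230, 39 + 43.2 = 82.2→82) → #8DE652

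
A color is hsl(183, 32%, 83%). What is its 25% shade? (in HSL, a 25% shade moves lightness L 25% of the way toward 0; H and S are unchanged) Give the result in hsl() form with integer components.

L moves 25% from 83 toward 0: 83 − 20.75 = 62.25 → 62.
H and S are unchanged.

hsl(183, 32%, 62%)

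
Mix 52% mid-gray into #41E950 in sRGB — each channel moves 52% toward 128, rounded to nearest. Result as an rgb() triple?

#41E950 is rgb(65, 233, 80).
Lerp each channel 52% toward 128:
  R: 65 + 32.76 = 97.76 → 98
  G: 233 + 0.52×(128−233) = 233 − 54.6 = 178.4 → 178
  B: 80 + 24.96 = 104.96 → 105

rgb(98, 178, 105)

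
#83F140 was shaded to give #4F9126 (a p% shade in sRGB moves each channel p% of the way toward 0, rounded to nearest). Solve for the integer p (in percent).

#83F140 is rgb(131, 241, 64); #4F9126 is rgb(79, 145, 38).
On the G channel (widest range): 145 ≈ 241 + (p/100)(0 − 241), so p ≈ 100×(145 − 241)/(0 − 241) = -9600/-241 = 39.83.
p = 40 reproduces all three channels after rounding.

40%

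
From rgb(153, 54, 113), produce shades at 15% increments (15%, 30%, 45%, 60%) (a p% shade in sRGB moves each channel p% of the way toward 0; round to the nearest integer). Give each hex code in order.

#822e60, #6b264f, #541e3e, #3d162d

15%: (153 − 22.95 = 130.05→130, 54 − 8.1 = 45.9→46, 113 − 16.95 = 96.05→96) → #822e60
30%: (153 − 45.9 = 107.1→107, 54 − 16.2 = 37.8→38, 113 − 33.9 = 79.1→79) → #6b264f
45%: (153 − 68.85 = 84.15→84, 54 − 24.3 = 29.7→30, 113 − 50.85 = 62.15→62) → #541e3e
60%: (153 − 91.8 = 61.2→61, 54 − 32.4 = 21.6→22, 113 − 67.8 = 45.2→45) → #3d162d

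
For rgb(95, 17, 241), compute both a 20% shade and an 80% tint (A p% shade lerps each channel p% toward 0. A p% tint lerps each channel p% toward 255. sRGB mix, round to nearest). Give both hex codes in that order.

#4C0EC1, #DFCFFC

20% shade:
  R: 95 − 19 = 76 → 76
  G: 17 − 3.4 = 13.6 → 14
  B: 241 + 0.2×(0−241) = 241 − 48.2 = 192.8 → 193
  → #4C0EC1
80% tint:
  R: 95 + 0.8×(255−95) = 95 + 128 = 223 → 223
  G: 17 + 0.8×(255−17) = 17 + 190.4 = 207.4 → 207
  B: 241 + 0.8×(255−241) = 241 + 11.2 = 252.2 → 252
  → #DFCFFC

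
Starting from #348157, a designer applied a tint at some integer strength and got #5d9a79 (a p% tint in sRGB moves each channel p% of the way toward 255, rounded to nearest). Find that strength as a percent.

20%

#348157 is rgb(52, 129, 87); #5d9a79 is rgb(93, 154, 121).
On the R channel (widest range): 93 ≈ 52 + (p/100)(255 − 52), so p ≈ 100×(93 − 52)/(255 − 52) = 4100/203 = 20.20.
p = 20 reproduces all three channels after rounding.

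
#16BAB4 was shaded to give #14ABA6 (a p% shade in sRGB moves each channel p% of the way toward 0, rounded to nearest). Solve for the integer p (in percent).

8%

#16BAB4 is rgb(22, 186, 180); #14ABA6 is rgb(20, 171, 166).
On the G channel (widest range): 171 ≈ 186 + (p/100)(0 − 186), so p ≈ 100×(171 − 186)/(0 − 186) = -1500/-186 = 8.06.
p = 8 reproduces all three channels after rounding.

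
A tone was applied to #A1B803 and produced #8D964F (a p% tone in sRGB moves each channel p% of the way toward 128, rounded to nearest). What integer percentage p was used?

#A1B803 is rgb(161, 184, 3); #8D964F is rgb(141, 150, 79).
On the B channel (widest range): 79 ≈ 3 + (p/100)(128 − 3), so p ≈ 100×(79 − 3)/(128 − 3) = 7600/125 = 60.80.
p = 61 reproduces all three channels after rounding.

61%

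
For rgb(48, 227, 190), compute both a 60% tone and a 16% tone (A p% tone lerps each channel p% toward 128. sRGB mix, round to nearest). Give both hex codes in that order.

#60a899, #3dd3b4

60% tone:
  R: 48 + 0.6×(128−48) = 48 + 48 = 96 → 96
  G: 227 + 0.6×(128−227) = 227 − 59.4 = 167.6 → 168
  B: 190 − 37.2 = 152.8 → 153
  → #60a899
16% tone:
  R: 48 + 12.8 = 60.8 → 61
  G: 227 − 15.84 = 211.16 → 211
  B: 190 − 9.92 = 180.08 → 180
  → #3dd3b4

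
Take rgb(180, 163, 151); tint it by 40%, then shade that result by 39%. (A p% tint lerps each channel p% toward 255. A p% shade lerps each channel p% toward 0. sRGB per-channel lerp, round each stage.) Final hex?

#807A76

A 40% tint moves each channel 40% toward 255:
  R: 180 + 0.4×(255−180) = 180 + 30 = 210 → 210
  G: 163 + 0.4×(255−163) = 163 + 36.8 = 199.8 → 200
  B: 151 + 41.6 = 192.6 → 193
After the tint: rgb(210, 200, 193) = #D2C8C1.
A 39% shade moves each channel 39% toward 0:
  R: 210 − 81.9 = 128.1 → 128
  G: 200 + 0.39×(0−200) = 200 − 78 = 122 → 122
  B: 193 + 0.39×(0−193) = 193 − 75.27 = 117.73 → 118
rgb(128, 122, 118) = #807A76.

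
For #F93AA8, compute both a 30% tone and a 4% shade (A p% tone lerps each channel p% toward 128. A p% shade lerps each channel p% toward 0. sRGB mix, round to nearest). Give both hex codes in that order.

#D54F9C, #EF38A1

#F93AA8 is rgb(249, 58, 168).
30% tone:
  R: 249 − 36.3 = 212.7 → 213
  G: 58 + 0.3×(128−58) = 58 + 21 = 79 → 79
  B: 168 − 12 = 156 → 156
  → #D54F9C
4% shade:
  R: 249 − 9.96 = 239.04 → 239
  G: 58 − 2.32 = 55.68 → 56
  B: 168 + 0.04×(0−168) = 168 − 6.72 = 161.28 → 161
  → #EF38A1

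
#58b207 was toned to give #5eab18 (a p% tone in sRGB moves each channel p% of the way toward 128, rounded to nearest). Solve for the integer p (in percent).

14%

#58b207 is rgb(88, 178, 7); #5eab18 is rgb(94, 171, 24).
On the B channel (widest range): 24 ≈ 7 + (p/100)(128 − 7), so p ≈ 100×(24 − 7)/(128 − 7) = 1700/121 = 14.05.
p = 14 reproduces all three channels after rounding.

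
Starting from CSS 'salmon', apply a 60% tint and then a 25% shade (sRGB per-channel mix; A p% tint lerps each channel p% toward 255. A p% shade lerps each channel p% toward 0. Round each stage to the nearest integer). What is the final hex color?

#be9995

CSS salmon is rgb(250, 128, 114).
A 60% tint moves each channel 60% toward 255:
  R: 250 + 3 = 253 → 253
  G: 128 + 0.6×(255−128) = 128 + 76.2 = 204.2 → 204
  B: 114 + 0.6×(255−114) = 114 + 84.6 = 198.6 → 199
After the tint: rgb(253, 204, 199) = #fdccc7.
Per channel, c → c + 0.25(0 − c):
  R: 253 − 63.25 = 189.75 → 190
  G: 204 − 51 = 153 → 153
  B: 199 + 0.25×(0−199) = 199 − 49.75 = 149.25 → 149
rgb(190, 153, 149) = #be9995.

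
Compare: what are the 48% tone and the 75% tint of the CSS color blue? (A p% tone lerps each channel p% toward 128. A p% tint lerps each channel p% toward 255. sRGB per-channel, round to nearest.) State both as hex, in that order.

CSS blue is rgb(0, 0, 255).
48% tone:
  R: 0 + 0.48×(128−0) = 0 + 61.44 = 61.44 → 61
  G: 0 + 0.48×(128−0) = 0 + 61.44 = 61.44 → 61
  B: 255 + 0.48×(128−255) = 255 − 60.96 = 194.04 → 194
  → #3d3dc2
75% tint:
  R: 0 + 0.75×(255−0) = 0 + 191.25 = 191.25 → 191
  G: 0 + 0.75×(255−0) = 0 + 191.25 = 191.25 → 191
  B: 255 + 0.75×(255−255) = 255 + 0 = 255 → 255
  → #bfbfff

#3d3dc2, #bfbfff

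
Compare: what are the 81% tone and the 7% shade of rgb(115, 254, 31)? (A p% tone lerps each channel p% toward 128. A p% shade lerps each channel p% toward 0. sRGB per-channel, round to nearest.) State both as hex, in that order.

81% tone:
  R: 115 + 0.81×(128−115) = 115 + 10.53 = 125.53 → 126
  G: 254 + 0.81×(128−254) = 254 − 102.06 = 151.94 → 152
  B: 31 + 0.81×(128−31) = 31 + 78.57 = 109.57 → 110
  → #7E986E
7% shade:
  R: 115 − 8.05 = 106.95 → 107
  G: 254 + 0.07×(0−254) = 254 − 17.78 = 236.22 → 236
  B: 31 − 2.17 = 28.83 → 29
  → #6BEC1D

#7E986E, #6BEC1D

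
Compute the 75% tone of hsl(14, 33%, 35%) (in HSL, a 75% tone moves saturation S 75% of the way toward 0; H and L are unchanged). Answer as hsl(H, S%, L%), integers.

S moves 75% from 33 toward 0: 33 − 24.75 = 8.25 → 8.
H and L are unchanged.

hsl(14, 8%, 35%)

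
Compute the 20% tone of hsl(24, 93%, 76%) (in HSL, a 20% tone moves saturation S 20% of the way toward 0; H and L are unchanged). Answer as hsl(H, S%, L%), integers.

S moves 20% from 93 toward 0: 93 − 18.6 = 74.4 → 74.
H and L are unchanged.

hsl(24, 74%, 76%)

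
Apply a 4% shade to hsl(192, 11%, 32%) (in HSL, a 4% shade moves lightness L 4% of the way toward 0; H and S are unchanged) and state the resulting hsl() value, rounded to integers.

hsl(192, 11%, 31%)

L moves 4% from 32 toward 0: 32 − 1.28 = 30.72 → 31.
H and S are unchanged.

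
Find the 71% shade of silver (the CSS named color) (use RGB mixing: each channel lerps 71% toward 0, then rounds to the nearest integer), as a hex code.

#383838

CSS silver is rgb(192, 192, 192).
A 71% shade moves each channel 71% toward 0:
  R: 192 + 0.71×(0−192) = 192 − 136.32 = 55.68 → 56
  G: 192 − 136.32 = 55.68 → 56
  B: 192 + 0.71×(0−192) = 192 − 136.32 = 55.68 → 56
rgb(56, 56, 56) = #383838.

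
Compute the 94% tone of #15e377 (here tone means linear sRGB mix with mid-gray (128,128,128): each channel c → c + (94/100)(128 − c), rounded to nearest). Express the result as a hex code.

#7a867f

#15e377 is rgb(21, 227, 119).
Per channel, c → c + 0.94(128 − c):
  R: 21 + 100.58 = 121.58 → 122
  G: 227 − 93.06 = 133.94 → 134
  B: 119 + 8.46 = 127.46 → 127
rgb(122, 134, 127) = #7a867f.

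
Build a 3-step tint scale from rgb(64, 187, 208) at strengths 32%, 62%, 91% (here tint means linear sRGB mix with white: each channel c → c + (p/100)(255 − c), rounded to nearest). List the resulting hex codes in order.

#7DD1DF, #B6E5ED, #EEF9FB

32%: (64 + 61.12 = 125.12→125, 187 + 21.76 = 208.76→209, 208 + 15.04 = 223.04→223) → #7DD1DF
62%: (64 + 118.42 = 182.42→182, 187 + 42.16 = 229.16→229, 208 + 29.14 = 237.14→237) → #B6E5ED
91%: (64 + 173.81 = 237.81→238, 187 + 61.88 = 248.88→249, 208 + 42.77 = 250.77→251) → #EEF9FB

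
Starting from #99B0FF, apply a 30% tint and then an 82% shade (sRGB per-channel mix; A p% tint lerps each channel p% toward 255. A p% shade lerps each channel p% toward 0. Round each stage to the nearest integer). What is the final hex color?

#21242E

#99B0FF is rgb(153, 176, 255).
Lerp each channel 30% toward 255:
  R: 153 + 0.3×(255−153) = 153 + 30.6 = 183.6 → 184
  G: 176 + 23.7 = 199.7 → 200
  B: 255 + 0.3×(255−255) = 255 + 0 = 255 → 255
After the tint: rgb(184, 200, 255) = #B8C8FF.
Lerp each channel 82% toward 0:
  R: 184 + 0.82×(0−184) = 184 − 150.88 = 33.12 → 33
  G: 200 − 164 = 36 → 36
  B: 255 + 0.82×(0−255) = 255 − 209.1 = 45.9 → 46
rgb(33, 36, 46) = #21242E.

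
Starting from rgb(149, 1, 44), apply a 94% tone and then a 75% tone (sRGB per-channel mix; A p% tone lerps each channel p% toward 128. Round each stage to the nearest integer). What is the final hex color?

Per channel, c → c + 0.94(128 − c):
  R: 149 + 0.94×(128−149) = 149 − 19.74 = 129.26 → 129
  G: 1 + 0.94×(128−1) = 1 + 119.38 = 120.38 → 120
  B: 44 + 0.94×(128−44) = 44 + 78.96 = 122.96 → 123
After the tone: rgb(129, 120, 123) = #81787b.
Per channel, c → c + 0.75(128 − c):
  R: 129 − 0.75 = 128.25 → 128
  G: 120 + 6 = 126 → 126
  B: 123 + 0.75×(128−123) = 123 + 3.75 = 126.75 → 127
rgb(128, 126, 127) = #807e7f.

#807e7f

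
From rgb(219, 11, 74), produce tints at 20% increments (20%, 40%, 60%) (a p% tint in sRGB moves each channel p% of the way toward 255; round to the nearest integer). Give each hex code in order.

#E23C6E, #E96D92, #F19DB7

20%: (219 + 7.2 = 226.2→226, 11 + 48.8 = 59.8→60, 74 + 36.2 = 110.2→110) → #E23C6E
40%: (219 + 14.4 = 233.4→233, 11 + 97.6 = 108.6→109, 74 + 72.4 = 146.4→146) → #E96D92
60%: (219 + 21.6 = 240.6→241, 11 + 146.4 = 157.4→157, 74 + 108.6 = 182.6→183) → #F19DB7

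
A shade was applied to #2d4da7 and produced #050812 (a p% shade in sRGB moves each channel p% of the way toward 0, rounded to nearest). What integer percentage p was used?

#2d4da7 is rgb(45, 77, 167); #050812 is rgb(5, 8, 18).
On the B channel (widest range): 18 ≈ 167 + (p/100)(0 − 167), so p ≈ 100×(18 − 167)/(0 − 167) = -14900/-167 = 89.22.
p = 89 reproduces all three channels after rounding.

89%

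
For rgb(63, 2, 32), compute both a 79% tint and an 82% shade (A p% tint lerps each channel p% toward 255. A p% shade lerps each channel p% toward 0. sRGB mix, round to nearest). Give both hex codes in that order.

79% tint:
  R: 63 + 0.79×(255−63) = 63 + 151.68 = 214.68 → 215
  G: 2 + 0.79×(255−2) = 2 + 199.87 = 201.87 → 202
  B: 32 + 0.79×(255−32) = 32 + 176.17 = 208.17 → 208
  → #d7cad0
82% shade:
  R: 63 + 0.82×(0−63) = 63 − 51.66 = 11.34 → 11
  G: 2 + 0.82×(0−2) = 2 − 1.64 = 0.36 → 0
  B: 32 + 0.82×(0−32) = 32 − 26.24 = 5.76 → 6
  → #0b0006

#d7cad0, #0b0006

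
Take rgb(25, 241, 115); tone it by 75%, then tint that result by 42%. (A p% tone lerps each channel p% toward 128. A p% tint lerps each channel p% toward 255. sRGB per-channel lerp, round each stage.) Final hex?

Per channel, c → c + 0.75(128 − c):
  R: 25 + 77.25 = 102.25 → 102
  G: 241 − 84.75 = 156.25 → 156
  B: 115 + 9.75 = 124.75 → 125
After the tone: rgb(102, 156, 125) = #669C7D.
A 42% tint moves each channel 42% toward 255:
  R: 102 + 0.42×(255−102) = 102 + 64.26 = 166.26 → 166
  G: 156 + 41.58 = 197.58 → 198
  B: 125 + 0.42×(255−125) = 125 + 54.6 = 179.6 → 180
rgb(166, 198, 180) = #A6C6B4.

#A6C6B4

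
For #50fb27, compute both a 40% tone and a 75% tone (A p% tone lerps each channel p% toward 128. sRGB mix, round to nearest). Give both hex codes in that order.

#50fb27 is rgb(80, 251, 39).
40% tone:
  R: 80 + 0.4×(128−80) = 80 + 19.2 = 99.2 → 99
  G: 251 + 0.4×(128−251) = 251 − 49.2 = 201.8 → 202
  B: 39 + 35.6 = 74.6 → 75
  → #63ca4b
75% tone:
  R: 80 + 36 = 116 → 116
  G: 251 − 92.25 = 158.75 → 159
  B: 39 + 0.75×(128−39) = 39 + 66.75 = 105.75 → 106
  → #749f6a

#63ca4b, #749f6a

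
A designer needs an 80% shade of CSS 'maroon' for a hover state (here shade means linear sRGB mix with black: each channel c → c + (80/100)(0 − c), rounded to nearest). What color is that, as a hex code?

CSS maroon is rgb(128, 0, 0).
Per channel, c → c + 0.8(0 − c):
  R: 128 + 0.8×(0−128) = 128 − 102.4 = 25.6 → 26
  G: 0 + 0.8×(0−0) = 0 + 0 = 0 → 0
  B: 0 + 0 = 0 → 0
rgb(26, 0, 0) = #1A0000.

#1A0000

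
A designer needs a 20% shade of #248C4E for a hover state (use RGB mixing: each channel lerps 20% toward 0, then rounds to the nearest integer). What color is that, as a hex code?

#1D703E

#248C4E is rgb(36, 140, 78).
Per channel, c → c + 0.2(0 − c):
  R: 36 + 0.2×(0−36) = 36 − 7.2 = 28.8 → 29
  G: 140 − 28 = 112 → 112
  B: 78 + 0.2×(0−78) = 78 − 15.6 = 62.4 → 62
rgb(29, 112, 62) = #1D703E.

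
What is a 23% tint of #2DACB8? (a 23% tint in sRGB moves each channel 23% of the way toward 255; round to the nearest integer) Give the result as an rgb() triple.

rgb(93, 191, 200)

#2DACB8 is rgb(45, 172, 184).
Lerp each channel 23% toward 255:
  R: 45 + 0.23×(255−45) = 45 + 48.3 = 93.3 → 93
  G: 172 + 19.09 = 191.09 → 191
  B: 184 + 0.23×(255−184) = 184 + 16.33 = 200.33 → 200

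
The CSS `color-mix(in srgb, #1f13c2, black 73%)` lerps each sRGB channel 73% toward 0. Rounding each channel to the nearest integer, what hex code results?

#1f13c2 is rgb(31, 19, 194).
A 73% shade moves each channel 73% toward 0:
  R: 31 + 0.73×(0−31) = 31 − 22.63 = 8.37 → 8
  G: 19 − 13.87 = 5.13 → 5
  B: 194 + 0.73×(0−194) = 194 − 141.62 = 52.38 → 52
rgb(8, 5, 52) = #080534.

#080534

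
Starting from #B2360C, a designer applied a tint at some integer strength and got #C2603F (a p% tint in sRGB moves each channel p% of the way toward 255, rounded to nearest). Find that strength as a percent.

21%

#B2360C is rgb(178, 54, 12); #C2603F is rgb(194, 96, 63).
On the B channel (widest range): 63 ≈ 12 + (p/100)(255 − 12), so p ≈ 100×(63 − 12)/(255 − 12) = 5100/243 = 20.99.
p = 21 reproduces all three channels after rounding.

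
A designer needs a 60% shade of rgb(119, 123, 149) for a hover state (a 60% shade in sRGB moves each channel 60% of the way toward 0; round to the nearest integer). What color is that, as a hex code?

#30313C

Lerp each channel 60% toward 0:
  R: 119 − 71.4 = 47.6 → 48
  G: 123 + 0.6×(0−123) = 123 − 73.8 = 49.2 → 49
  B: 149 − 89.4 = 59.6 → 60
rgb(48, 49, 60) = #30313C.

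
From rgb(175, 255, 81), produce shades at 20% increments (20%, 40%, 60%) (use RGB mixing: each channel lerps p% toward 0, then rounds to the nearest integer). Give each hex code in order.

#8CCC41, #699931, #466620

20%: (175 − 35 = 140→140, 255 − 51 = 204→204, 81 − 16.2 = 64.8→65) → #8CCC41
40%: (175 − 70 = 105→105, 255 − 102 = 153→153, 81 − 32.4 = 48.6→49) → #699931
60%: (175 − 105 = 70→70, 255 − 153 = 102→102, 81 − 48.6 = 32.4→32) → #466620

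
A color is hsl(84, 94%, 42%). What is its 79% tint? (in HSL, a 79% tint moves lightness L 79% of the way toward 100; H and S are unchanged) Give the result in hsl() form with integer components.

hsl(84, 94%, 88%)

L moves 79% from 42 toward 100: 42 + 45.82 = 87.82 → 88.
H and S are unchanged.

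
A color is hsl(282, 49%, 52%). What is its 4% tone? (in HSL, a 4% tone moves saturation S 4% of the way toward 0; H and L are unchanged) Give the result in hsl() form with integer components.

hsl(282, 47%, 52%)

S moves 4% from 49 toward 0: 49 − 1.96 = 47.04 → 47.
H and L are unchanged.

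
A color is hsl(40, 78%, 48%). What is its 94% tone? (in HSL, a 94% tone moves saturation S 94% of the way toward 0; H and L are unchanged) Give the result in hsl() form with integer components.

S moves 94% from 78 toward 0: 78 − 73.32 = 4.68 → 5.
H and L are unchanged.

hsl(40, 5%, 48%)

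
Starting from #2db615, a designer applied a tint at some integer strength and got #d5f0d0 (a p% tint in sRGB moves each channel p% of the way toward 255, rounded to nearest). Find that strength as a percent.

#2db615 is rgb(45, 182, 21); #d5f0d0 is rgb(213, 240, 208).
On the B channel (widest range): 208 ≈ 21 + (p/100)(255 − 21), so p ≈ 100×(208 − 21)/(255 − 21) = 18700/234 = 79.91.
p = 80 reproduces all three channels after rounding.

80%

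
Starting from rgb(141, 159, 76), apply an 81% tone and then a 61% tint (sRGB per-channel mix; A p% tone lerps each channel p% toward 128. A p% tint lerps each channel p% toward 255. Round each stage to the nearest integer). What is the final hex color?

#ced0ca

An 81% tone moves each channel 81% toward 128:
  R: 141 − 10.53 = 130.47 → 130
  G: 159 + 0.81×(128−159) = 159 − 25.11 = 133.89 → 134
  B: 76 + 0.81×(128−76) = 76 + 42.12 = 118.12 → 118
After the tone: rgb(130, 134, 118) = #828676.
Lerp each channel 61% toward 255:
  R: 130 + 76.25 = 206.25 → 206
  G: 134 + 0.61×(255−134) = 134 + 73.81 = 207.81 → 208
  B: 118 + 0.61×(255−118) = 118 + 83.57 = 201.57 → 202
rgb(206, 208, 202) = #ced0ca.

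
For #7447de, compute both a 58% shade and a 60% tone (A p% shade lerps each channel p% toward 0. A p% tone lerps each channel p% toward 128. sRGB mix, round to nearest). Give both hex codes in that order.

#311e5d, #7b69a6

#7447de is rgb(116, 71, 222).
58% shade:
  R: 116 + 0.58×(0−116) = 116 − 67.28 = 48.72 → 49
  G: 71 − 41.18 = 29.82 → 30
  B: 222 + 0.58×(0−222) = 222 − 128.76 = 93.24 → 93
  → #311e5d
60% tone:
  R: 116 + 0.6×(128−116) = 116 + 7.2 = 123.2 → 123
  G: 71 + 34.2 = 105.2 → 105
  B: 222 − 56.4 = 165.6 → 166
  → #7b69a6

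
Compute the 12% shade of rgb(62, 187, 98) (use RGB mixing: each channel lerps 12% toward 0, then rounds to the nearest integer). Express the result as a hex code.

#37a556

Per channel, c → c + 0.12(0 − c):
  R: 62 + 0.12×(0−62) = 62 − 7.44 = 54.56 → 55
  G: 187 + 0.12×(0−187) = 187 − 22.44 = 164.56 → 165
  B: 98 − 11.76 = 86.24 → 86
rgb(55, 165, 86) = #37a556.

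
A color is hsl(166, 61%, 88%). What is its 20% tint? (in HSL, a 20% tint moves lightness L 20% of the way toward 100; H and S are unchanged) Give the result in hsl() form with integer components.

hsl(166, 61%, 90%)

L moves 20% from 88 toward 100: 88 + 2.4 = 90.4 → 90.
H and S are unchanged.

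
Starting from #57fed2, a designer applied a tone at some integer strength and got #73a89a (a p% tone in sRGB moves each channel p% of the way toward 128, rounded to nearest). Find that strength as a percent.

#57fed2 is rgb(87, 254, 210); #73a89a is rgb(115, 168, 154).
On the G channel (widest range): 168 ≈ 254 + (p/100)(128 − 254), so p ≈ 100×(168 − 254)/(128 − 254) = -8600/-126 = 68.25.
p = 68 reproduces all three channels after rounding.

68%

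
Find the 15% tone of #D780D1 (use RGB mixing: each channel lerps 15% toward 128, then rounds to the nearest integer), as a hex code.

#D780D1 is rgb(215, 128, 209).
Per channel, c → c + 0.15(128 − c):
  R: 215 + 0.15×(128−215) = 215 − 13.05 = 201.95 → 202
  G: 128 + 0 = 128 → 128
  B: 209 − 12.15 = 196.85 → 197
rgb(202, 128, 197) = #CA80C5.

#CA80C5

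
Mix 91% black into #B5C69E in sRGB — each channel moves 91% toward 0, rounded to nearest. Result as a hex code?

#B5C69E is rgb(181, 198, 158).
Per channel, c → c + 0.91(0 − c):
  R: 181 − 164.71 = 16.29 → 16
  G: 198 − 180.18 = 17.82 → 18
  B: 158 − 143.78 = 14.22 → 14
rgb(16, 18, 14) = #10120E.

#10120E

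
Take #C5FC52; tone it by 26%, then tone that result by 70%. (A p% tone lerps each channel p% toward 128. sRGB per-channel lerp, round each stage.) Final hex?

#8F9C76

#C5FC52 is rgb(197, 252, 82).
Per channel, c → c + 0.26(128 − c):
  R: 197 − 17.94 = 179.06 → 179
  G: 252 − 32.24 = 219.76 → 220
  B: 82 + 0.26×(128−82) = 82 + 11.96 = 93.96 → 94
After the tone: rgb(179, 220, 94) = #B3DC5E.
Per channel, c → c + 0.7(128 − c):
  R: 179 + 0.7×(128−179) = 179 − 35.7 = 143.3 → 143
  G: 220 − 64.4 = 155.6 → 156
  B: 94 + 23.8 = 117.8 → 118
rgb(143, 156, 118) = #8F9C76.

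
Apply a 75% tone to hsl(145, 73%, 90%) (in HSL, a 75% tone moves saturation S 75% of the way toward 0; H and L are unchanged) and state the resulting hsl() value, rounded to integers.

hsl(145, 18%, 90%)

S moves 75% from 73 toward 0: 73 − 54.75 = 18.25 → 18.
H and L are unchanged.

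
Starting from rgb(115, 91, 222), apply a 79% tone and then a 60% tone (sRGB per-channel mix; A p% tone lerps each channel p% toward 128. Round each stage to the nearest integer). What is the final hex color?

#7F7D88

Lerp each channel 79% toward 128:
  R: 115 + 0.79×(128−115) = 115 + 10.27 = 125.27 → 125
  G: 91 + 29.23 = 120.23 → 120
  B: 222 + 0.79×(128−222) = 222 − 74.26 = 147.74 → 148
After the tone: rgb(125, 120, 148) = #7D7894.
Per channel, c → c + 0.6(128 − c):
  R: 125 + 0.6×(128−125) = 125 + 1.8 = 126.8 → 127
  G: 120 + 4.8 = 124.8 → 125
  B: 148 − 12 = 136 → 136
rgb(127, 125, 136) = #7F7D88.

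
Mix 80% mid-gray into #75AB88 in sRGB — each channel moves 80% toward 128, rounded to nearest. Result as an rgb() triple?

rgb(126, 137, 130)

#75AB88 is rgb(117, 171, 136).
An 80% tone moves each channel 80% toward 128:
  R: 117 + 0.8×(128−117) = 117 + 8.8 = 125.8 → 126
  G: 171 + 0.8×(128−171) = 171 − 34.4 = 136.6 → 137
  B: 136 − 6.4 = 129.6 → 130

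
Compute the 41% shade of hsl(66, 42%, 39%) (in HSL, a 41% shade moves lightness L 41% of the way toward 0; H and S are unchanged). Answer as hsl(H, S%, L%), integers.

hsl(66, 42%, 23%)

L moves 41% from 39 toward 0: 39 − 15.99 = 23.01 → 23.
H and S are unchanged.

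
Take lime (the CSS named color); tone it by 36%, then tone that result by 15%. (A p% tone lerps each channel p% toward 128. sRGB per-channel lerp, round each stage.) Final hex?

#3ac53a

CSS lime is rgb(0, 255, 0).
A 36% tone moves each channel 36% toward 128:
  R: 0 + 0.36×(128−0) = 0 + 46.08 = 46.08 → 46
  G: 255 + 0.36×(128−255) = 255 − 45.72 = 209.28 → 209
  B: 0 + 0.36×(128−0) = 0 + 46.08 = 46.08 → 46
After the tone: rgb(46, 209, 46) = #2ed12e.
Lerp each channel 15% toward 128:
  R: 46 + 0.15×(128−46) = 46 + 12.3 = 58.3 → 58
  G: 209 − 12.15 = 196.85 → 197
  B: 46 + 0.15×(128−46) = 46 + 12.3 = 58.3 → 58
rgb(58, 197, 58) = #3ac53a.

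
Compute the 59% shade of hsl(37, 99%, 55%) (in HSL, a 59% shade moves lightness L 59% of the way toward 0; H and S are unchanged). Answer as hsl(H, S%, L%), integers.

L moves 59% from 55 toward 0: 55 − 32.45 = 22.55 → 23.
H and S are unchanged.

hsl(37, 99%, 23%)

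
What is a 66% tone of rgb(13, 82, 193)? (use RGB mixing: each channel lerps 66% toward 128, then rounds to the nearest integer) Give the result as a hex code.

#597096

Per channel, c → c + 0.66(128 − c):
  R: 13 + 0.66×(128−13) = 13 + 75.9 = 88.9 → 89
  G: 82 + 0.66×(128−82) = 82 + 30.36 = 112.36 → 112
  B: 193 − 42.9 = 150.1 → 150
rgb(89, 112, 150) = #597096.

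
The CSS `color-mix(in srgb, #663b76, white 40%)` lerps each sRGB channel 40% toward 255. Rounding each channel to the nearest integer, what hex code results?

#a389ad

#663b76 is rgb(102, 59, 118).
Lerp each channel 40% toward 255:
  R: 102 + 61.2 = 163.2 → 163
  G: 59 + 0.4×(255−59) = 59 + 78.4 = 137.4 → 137
  B: 118 + 0.4×(255−118) = 118 + 54.8 = 172.8 → 173
rgb(163, 137, 173) = #a389ad.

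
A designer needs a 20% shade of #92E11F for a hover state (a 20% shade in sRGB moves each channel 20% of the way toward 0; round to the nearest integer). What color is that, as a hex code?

#92E11F is rgb(146, 225, 31).
Lerp each channel 20% toward 0:
  R: 146 − 29.2 = 116.8 → 117
  G: 225 − 45 = 180 → 180
  B: 31 + 0.2×(0−31) = 31 − 6.2 = 24.8 → 25
rgb(117, 180, 25) = #75B419.

#75B419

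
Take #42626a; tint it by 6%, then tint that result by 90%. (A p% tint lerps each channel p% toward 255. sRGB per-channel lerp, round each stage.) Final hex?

#edf0f1

#42626a is rgb(66, 98, 106).
Per channel, c → c + 0.06(255 − c):
  R: 66 + 11.34 = 77.34 → 77
  G: 98 + 9.42 = 107.42 → 107
  B: 106 + 0.06×(255−106) = 106 + 8.94 = 114.94 → 115
After the tint: rgb(77, 107, 115) = #4d6b73.
Per channel, c → c + 0.9(255 − c):
  R: 77 + 160.2 = 237.2 → 237
  G: 107 + 0.9×(255−107) = 107 + 133.2 = 240.2 → 240
  B: 115 + 0.9×(255−115) = 115 + 126 = 241 → 241
rgb(237, 240, 241) = #edf0f1.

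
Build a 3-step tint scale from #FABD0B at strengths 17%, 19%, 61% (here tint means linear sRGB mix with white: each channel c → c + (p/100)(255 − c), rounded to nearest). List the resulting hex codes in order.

#FABD0B is rgb(250, 189, 11).
17%: (250 + 0.85 = 250.85→251, 189 + 11.22 = 200.22→200, 11 + 41.48 = 52.48→52) → #FBC834
19%: (250 + 0.95 = 250.95→251, 189 + 12.54 = 201.54→202, 11 + 46.36 = 57.36→57) → #FBCA39
61%: (250 + 3.05 = 253.05→253, 189 + 40.26 = 229.26→229, 11 + 148.84 = 159.84→160) → #FDE5A0

#FBC834, #FBCA39, #FDE5A0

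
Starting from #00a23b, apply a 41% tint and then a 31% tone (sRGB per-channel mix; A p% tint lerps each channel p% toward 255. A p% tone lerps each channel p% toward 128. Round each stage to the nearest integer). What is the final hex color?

#70b288

#00a23b is rgb(0, 162, 59).
Lerp each channel 41% toward 255:
  R: 0 + 104.55 = 104.55 → 105
  G: 162 + 0.41×(255−162) = 162 + 38.13 = 200.13 → 200
  B: 59 + 80.36 = 139.36 → 139
After the tint: rgb(105, 200, 139) = #69c88b.
A 31% tone moves each channel 31% toward 128:
  R: 105 + 0.31×(128−105) = 105 + 7.13 = 112.13 → 112
  G: 200 − 22.32 = 177.68 → 178
  B: 139 + 0.31×(128−139) = 139 − 3.41 = 135.59 → 136
rgb(112, 178, 136) = #70b288.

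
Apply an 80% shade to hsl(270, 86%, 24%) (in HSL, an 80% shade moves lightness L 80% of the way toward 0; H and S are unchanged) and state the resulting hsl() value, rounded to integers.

L moves 80% from 24 toward 0: 24 − 19.2 = 4.8 → 5.
H and S are unchanged.

hsl(270, 86%, 5%)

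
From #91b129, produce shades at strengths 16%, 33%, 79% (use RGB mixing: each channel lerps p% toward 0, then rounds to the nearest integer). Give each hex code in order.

#7a9522, #61771b, #1e2509

#91b129 is rgb(145, 177, 41).
16%: (145 − 23.2 = 121.8→122, 177 − 28.32 = 148.68→149, 41 − 6.56 = 34.44→34) → #7a9522
33%: (145 − 47.85 = 97.15→97, 177 − 58.41 = 118.59→119, 41 − 13.53 = 27.47→27) → #61771b
79%: (145 − 114.55 = 30.45→30, 177 − 139.83 = 37.17→37, 41 − 32.39 = 8.61→9) → #1e2509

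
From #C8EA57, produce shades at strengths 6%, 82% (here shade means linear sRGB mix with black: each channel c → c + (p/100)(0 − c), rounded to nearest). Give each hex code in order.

#C8EA57 is rgb(200, 234, 87).
6%: (200 − 12 = 188→188, 234 − 14.04 = 219.96→220, 87 − 5.22 = 81.78→82) → #BCDC52
82%: (200 − 164 = 36→36, 234 − 191.88 = 42.12→42, 87 − 71.34 = 15.66→16) → #242A10

#BCDC52, #242A10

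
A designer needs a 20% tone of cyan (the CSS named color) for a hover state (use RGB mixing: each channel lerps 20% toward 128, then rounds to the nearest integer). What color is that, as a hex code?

CSS cyan is rgb(0, 255, 255).
A 20% tone moves each channel 20% toward 128:
  R: 0 + 0.2×(128−0) = 0 + 25.6 = 25.6 → 26
  G: 255 − 25.4 = 229.6 → 230
  B: 255 + 0.2×(128−255) = 255 − 25.4 = 229.6 → 230
rgb(26, 230, 230) = #1AE6E6.

#1AE6E6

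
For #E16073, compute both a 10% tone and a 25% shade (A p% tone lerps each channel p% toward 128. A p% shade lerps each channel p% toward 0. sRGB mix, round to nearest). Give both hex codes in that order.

#E16073 is rgb(225, 96, 115).
10% tone:
  R: 225 + 0.1×(128−225) = 225 − 9.7 = 215.3 → 215
  G: 96 + 0.1×(128−96) = 96 + 3.2 = 99.2 → 99
  B: 115 + 0.1×(128−115) = 115 + 1.3 = 116.3 → 116
  → #D76374
25% shade:
  R: 225 + 0.25×(0−225) = 225 − 56.25 = 168.75 → 169
  G: 96 + 0.25×(0−96) = 96 − 24 = 72 → 72
  B: 115 + 0.25×(0−115) = 115 − 28.75 = 86.25 → 86
  → #A94856

#D76374, #A94856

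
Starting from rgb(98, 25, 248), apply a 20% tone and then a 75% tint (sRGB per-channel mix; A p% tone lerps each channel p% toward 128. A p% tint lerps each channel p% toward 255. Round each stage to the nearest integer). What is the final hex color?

A 20% tone moves each channel 20% toward 128:
  R: 98 + 0.2×(128−98) = 98 + 6 = 104 → 104
  G: 25 + 20.6 = 45.6 → 46
  B: 248 + 0.2×(128−248) = 248 − 24 = 224 → 224
After the tone: rgb(104, 46, 224) = #682EE0.
A 75% tint moves each channel 75% toward 255:
  R: 104 + 113.25 = 217.25 → 217
  G: 46 + 156.75 = 202.75 → 203
  B: 224 + 0.75×(255−224) = 224 + 23.25 = 247.25 → 247
rgb(217, 203, 247) = #D9CBF7.

#D9CBF7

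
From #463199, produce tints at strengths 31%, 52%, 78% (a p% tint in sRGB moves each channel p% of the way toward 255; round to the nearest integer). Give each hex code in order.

#7f71b9, #a69cce, #d6d2e9

#463199 is rgb(70, 49, 153).
31%: (70 + 57.35 = 127.35→127, 49 + 63.86 = 112.86→113, 153 + 31.62 = 184.62→185) → #7f71b9
52%: (70 + 96.2 = 166.2→166, 49 + 107.12 = 156.12→156, 153 + 53.04 = 206.04→206) → #a69cce
78%: (70 + 144.3 = 214.3→214, 49 + 160.68 = 209.68→210, 153 + 79.56 = 232.56→233) → #d6d2e9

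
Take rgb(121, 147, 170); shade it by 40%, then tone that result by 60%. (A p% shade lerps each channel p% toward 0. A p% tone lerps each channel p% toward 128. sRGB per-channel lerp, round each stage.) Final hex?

#6A7076

A 40% shade moves each channel 40% toward 0:
  R: 121 − 48.4 = 72.6 → 73
  G: 147 − 58.8 = 88.2 → 88
  B: 170 + 0.4×(0−170) = 170 − 68 = 102 → 102
After the shade: rgb(73, 88, 102) = #495866.
Per channel, c → c + 0.6(128 − c):
  R: 73 + 0.6×(128−73) = 73 + 33 = 106 → 106
  G: 88 + 0.6×(128−88) = 88 + 24 = 112 → 112
  B: 102 + 15.6 = 117.6 → 118
rgb(106, 112, 118) = #6A7076.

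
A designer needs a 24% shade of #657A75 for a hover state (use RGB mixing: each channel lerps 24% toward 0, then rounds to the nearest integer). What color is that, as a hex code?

#657A75 is rgb(101, 122, 117).
Per channel, c → c + 0.24(0 − c):
  R: 101 + 0.24×(0−101) = 101 − 24.24 = 76.76 → 77
  G: 122 − 29.28 = 92.72 → 93
  B: 117 + 0.24×(0−117) = 117 − 28.08 = 88.92 → 89
rgb(77, 93, 89) = #4D5D59.

#4D5D59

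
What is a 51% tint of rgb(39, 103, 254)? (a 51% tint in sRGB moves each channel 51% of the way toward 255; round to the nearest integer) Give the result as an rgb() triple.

rgb(149, 181, 255)

A 51% tint moves each channel 51% toward 255:
  R: 39 + 110.16 = 149.16 → 149
  G: 103 + 0.51×(255−103) = 103 + 77.52 = 180.52 → 181
  B: 254 + 0.51×(255−254) = 254 + 0.51 = 254.51 → 255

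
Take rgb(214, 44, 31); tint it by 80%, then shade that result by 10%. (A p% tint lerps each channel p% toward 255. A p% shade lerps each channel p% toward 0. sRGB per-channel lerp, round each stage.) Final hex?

#DEC0BD

An 80% tint moves each channel 80% toward 255:
  R: 214 + 0.8×(255−214) = 214 + 32.8 = 246.8 → 247
  G: 44 + 0.8×(255−44) = 44 + 168.8 = 212.8 → 213
  B: 31 + 0.8×(255−31) = 31 + 179.2 = 210.2 → 210
After the tint: rgb(247, 213, 210) = #F7D5D2.
Per channel, c → c + 0.1(0 − c):
  R: 247 + 0.1×(0−247) = 247 − 24.7 = 222.3 → 222
  G: 213 − 21.3 = 191.7 → 192
  B: 210 − 21 = 189 → 189
rgb(222, 192, 189) = #DEC0BD.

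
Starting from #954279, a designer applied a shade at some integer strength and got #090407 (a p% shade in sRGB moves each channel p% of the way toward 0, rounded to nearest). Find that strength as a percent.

#954279 is rgb(149, 66, 121); #090407 is rgb(9, 4, 7).
On the R channel (widest range): 9 ≈ 149 + (p/100)(0 − 149), so p ≈ 100×(9 − 149)/(0 − 149) = -14000/-149 = 93.96.
p = 94 reproduces all three channels after rounding.

94%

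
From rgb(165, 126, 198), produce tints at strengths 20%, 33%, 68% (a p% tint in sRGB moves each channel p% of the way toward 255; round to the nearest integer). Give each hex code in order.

20%: (165 + 18 = 183→183, 126 + 25.8 = 151.8→152, 198 + 11.4 = 209.4→209) → #B798D1
33%: (165 + 29.7 = 194.7→195, 126 + 42.57 = 168.57→169, 198 + 18.81 = 216.81→217) → #C3A9D9
68%: (165 + 61.2 = 226.2→226, 126 + 87.72 = 213.72→214, 198 + 38.76 = 236.76→237) → #E2D6ED

#B798D1, #C3A9D9, #E2D6ED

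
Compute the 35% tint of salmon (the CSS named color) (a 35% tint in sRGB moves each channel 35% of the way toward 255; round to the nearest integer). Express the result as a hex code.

#fcaca3

CSS salmon is rgb(250, 128, 114).
Per channel, c → c + 0.35(255 − c):
  R: 250 + 1.75 = 251.75 → 252
  G: 128 + 44.45 = 172.45 → 172
  B: 114 + 0.35×(255−114) = 114 + 49.35 = 163.35 → 163
rgb(252, 172, 163) = #fcaca3.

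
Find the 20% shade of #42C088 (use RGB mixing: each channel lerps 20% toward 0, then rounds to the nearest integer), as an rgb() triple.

#42C088 is rgb(66, 192, 136).
A 20% shade moves each channel 20% toward 0:
  R: 66 + 0.2×(0−66) = 66 − 13.2 = 52.8 → 53
  G: 192 + 0.2×(0−192) = 192 − 38.4 = 153.6 → 154
  B: 136 + 0.2×(0−136) = 136 − 27.2 = 108.8 → 109

rgb(53, 154, 109)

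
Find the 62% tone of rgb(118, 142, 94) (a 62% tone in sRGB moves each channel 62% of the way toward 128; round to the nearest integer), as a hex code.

#7c8573

A 62% tone moves each channel 62% toward 128:
  R: 118 + 0.62×(128−118) = 118 + 6.2 = 124.2 → 124
  G: 142 − 8.68 = 133.32 → 133
  B: 94 + 21.08 = 115.08 → 115
rgb(124, 133, 115) = #7c8573.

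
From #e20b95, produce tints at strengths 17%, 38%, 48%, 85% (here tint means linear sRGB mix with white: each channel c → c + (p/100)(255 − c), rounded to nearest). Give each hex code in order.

#e734a7, #ed68bd, #f080c8, #fbdaef

#e20b95 is rgb(226, 11, 149).
17%: (226 + 4.93 = 230.93→231, 11 + 41.48 = 52.48→52, 149 + 18.02 = 167.02→167) → #e734a7
38%: (226 + 11.02 = 237.02→237, 11 + 92.72 = 103.72→104, 149 + 40.28 = 189.28→189) → #ed68bd
48%: (226 + 13.92 = 239.92→240, 11 + 117.12 = 128.12→128, 149 + 50.88 = 199.88→200) → #f080c8
85%: (226 + 24.65 = 250.65→251, 11 + 207.4 = 218.4→218, 149 + 90.1 = 239.1→239) → #fbdaef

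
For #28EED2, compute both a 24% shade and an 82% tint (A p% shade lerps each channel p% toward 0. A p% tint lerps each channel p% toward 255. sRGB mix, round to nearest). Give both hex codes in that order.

#28EED2 is rgb(40, 238, 210).
24% shade:
  R: 40 + 0.24×(0−40) = 40 − 9.6 = 30.4 → 30
  G: 238 − 57.12 = 180.88 → 181
  B: 210 + 0.24×(0−210) = 210 − 50.4 = 159.6 → 160
  → #1EB5A0
82% tint:
  R: 40 + 0.82×(255−40) = 40 + 176.3 = 216.3 → 216
  G: 238 + 13.94 = 251.94 → 252
  B: 210 + 36.9 = 246.9 → 247
  → #D8FCF7

#1EB5A0, #D8FCF7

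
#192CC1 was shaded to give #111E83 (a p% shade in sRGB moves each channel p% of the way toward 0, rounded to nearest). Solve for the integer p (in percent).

32%

#192CC1 is rgb(25, 44, 193); #111E83 is rgb(17, 30, 131).
On the B channel (widest range): 131 ≈ 193 + (p/100)(0 − 193), so p ≈ 100×(131 − 193)/(0 − 193) = -6200/-193 = 32.12.
p = 32 reproduces all three channels after rounding.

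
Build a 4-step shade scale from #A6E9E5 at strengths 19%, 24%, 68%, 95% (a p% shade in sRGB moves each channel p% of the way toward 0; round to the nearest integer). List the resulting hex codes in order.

#86BDB9, #7EB1AE, #354B49, #080C0B

#A6E9E5 is rgb(166, 233, 229).
19%: (166 − 31.54 = 134.46→134, 233 − 44.27 = 188.73→189, 229 − 43.51 = 185.49→185) → #86BDB9
24%: (166 − 39.84 = 126.16→126, 233 − 55.92 = 177.08→177, 229 − 54.96 = 174.04→174) → #7EB1AE
68%: (166 − 112.88 = 53.12→53, 233 − 158.44 = 74.56→75, 229 − 155.72 = 73.28→73) → #354B49
95%: (166 − 157.7 = 8.3→8, 233 − 221.35 = 11.65→12, 229 − 217.55 = 11.45→11) → #080C0B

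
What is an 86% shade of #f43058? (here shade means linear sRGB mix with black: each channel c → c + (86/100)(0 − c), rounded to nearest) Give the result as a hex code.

#22070c

#f43058 is rgb(244, 48, 88).
Lerp each channel 86% toward 0:
  R: 244 + 0.86×(0−244) = 244 − 209.84 = 34.16 → 34
  G: 48 + 0.86×(0−48) = 48 − 41.28 = 6.72 → 7
  B: 88 + 0.86×(0−88) = 88 − 75.68 = 12.32 → 12
rgb(34, 7, 12) = #22070c.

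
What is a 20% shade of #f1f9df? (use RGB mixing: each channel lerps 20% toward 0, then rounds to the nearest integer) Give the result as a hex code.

#c1c7b2

#f1f9df is rgb(241, 249, 223).
A 20% shade moves each channel 20% toward 0:
  R: 241 + 0.2×(0−241) = 241 − 48.2 = 192.8 → 193
  G: 249 + 0.2×(0−249) = 249 − 49.8 = 199.2 → 199
  B: 223 + 0.2×(0−223) = 223 − 44.6 = 178.4 → 178
rgb(193, 199, 178) = #c1c7b2.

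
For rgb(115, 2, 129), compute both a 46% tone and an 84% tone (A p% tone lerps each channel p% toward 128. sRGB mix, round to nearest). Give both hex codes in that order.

#793C81, #7E6C80

46% tone:
  R: 115 + 5.98 = 120.98 → 121
  G: 2 + 0.46×(128−2) = 2 + 57.96 = 59.96 → 60
  B: 129 − 0.46 = 128.54 → 129
  → #793C81
84% tone:
  R: 115 + 10.92 = 125.92 → 126
  G: 2 + 105.84 = 107.84 → 108
  B: 129 − 0.84 = 128.16 → 128
  → #7E6C80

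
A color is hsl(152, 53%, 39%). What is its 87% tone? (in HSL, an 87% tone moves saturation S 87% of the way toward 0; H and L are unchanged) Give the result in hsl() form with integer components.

hsl(152, 7%, 39%)

S moves 87% from 53 toward 0: 53 − 46.11 = 6.89 → 7.
H and L are unchanged.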